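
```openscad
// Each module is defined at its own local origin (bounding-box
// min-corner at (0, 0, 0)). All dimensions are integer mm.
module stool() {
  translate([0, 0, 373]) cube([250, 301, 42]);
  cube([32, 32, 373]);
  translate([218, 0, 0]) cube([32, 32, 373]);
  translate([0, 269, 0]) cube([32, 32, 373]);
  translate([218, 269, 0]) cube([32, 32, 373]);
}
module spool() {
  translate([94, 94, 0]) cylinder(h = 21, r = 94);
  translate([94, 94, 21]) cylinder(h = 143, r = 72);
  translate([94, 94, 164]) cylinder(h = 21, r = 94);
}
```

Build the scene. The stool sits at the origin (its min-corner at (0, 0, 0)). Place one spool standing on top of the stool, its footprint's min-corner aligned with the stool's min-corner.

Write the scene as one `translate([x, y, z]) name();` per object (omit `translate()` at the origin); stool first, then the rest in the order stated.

stool();
translate([0, 0, 415]) spool();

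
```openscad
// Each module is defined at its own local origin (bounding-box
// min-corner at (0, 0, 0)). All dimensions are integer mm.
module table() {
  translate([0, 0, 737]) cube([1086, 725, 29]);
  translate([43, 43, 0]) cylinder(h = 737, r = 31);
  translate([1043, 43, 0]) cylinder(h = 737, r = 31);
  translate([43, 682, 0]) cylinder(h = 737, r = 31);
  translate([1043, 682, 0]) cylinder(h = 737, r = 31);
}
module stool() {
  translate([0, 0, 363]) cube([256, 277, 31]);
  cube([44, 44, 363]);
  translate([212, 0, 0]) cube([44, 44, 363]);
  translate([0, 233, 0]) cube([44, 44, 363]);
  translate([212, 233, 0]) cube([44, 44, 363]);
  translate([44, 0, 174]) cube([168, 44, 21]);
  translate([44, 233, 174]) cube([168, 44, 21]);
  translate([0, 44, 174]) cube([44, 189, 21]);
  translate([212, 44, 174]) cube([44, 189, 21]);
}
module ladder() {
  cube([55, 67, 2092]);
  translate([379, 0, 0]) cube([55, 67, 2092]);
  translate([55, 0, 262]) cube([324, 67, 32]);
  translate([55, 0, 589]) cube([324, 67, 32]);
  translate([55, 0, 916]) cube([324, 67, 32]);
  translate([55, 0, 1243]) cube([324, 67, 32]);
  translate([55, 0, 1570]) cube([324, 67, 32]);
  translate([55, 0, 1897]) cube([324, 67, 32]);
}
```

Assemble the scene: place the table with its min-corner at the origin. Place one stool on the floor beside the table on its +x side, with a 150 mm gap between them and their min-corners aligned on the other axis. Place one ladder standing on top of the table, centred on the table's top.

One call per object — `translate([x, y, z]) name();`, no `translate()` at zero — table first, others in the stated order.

table();
translate([1236, 0, 0]) stool();
translate([326, 329, 766]) ladder();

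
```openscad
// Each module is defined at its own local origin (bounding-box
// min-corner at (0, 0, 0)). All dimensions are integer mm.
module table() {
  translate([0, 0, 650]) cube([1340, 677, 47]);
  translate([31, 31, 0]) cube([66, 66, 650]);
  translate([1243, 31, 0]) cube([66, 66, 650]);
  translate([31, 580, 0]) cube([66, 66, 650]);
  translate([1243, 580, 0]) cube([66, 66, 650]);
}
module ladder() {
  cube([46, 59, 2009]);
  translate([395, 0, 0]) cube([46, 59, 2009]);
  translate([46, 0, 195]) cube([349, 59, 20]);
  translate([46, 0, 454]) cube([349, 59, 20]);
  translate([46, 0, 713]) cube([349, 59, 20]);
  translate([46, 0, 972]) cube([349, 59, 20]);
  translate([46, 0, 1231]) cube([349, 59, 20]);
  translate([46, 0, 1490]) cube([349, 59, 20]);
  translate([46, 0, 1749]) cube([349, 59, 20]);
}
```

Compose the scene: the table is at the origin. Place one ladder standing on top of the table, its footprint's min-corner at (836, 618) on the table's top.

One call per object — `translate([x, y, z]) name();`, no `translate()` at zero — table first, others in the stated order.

table();
translate([836, 618, 697]) ladder();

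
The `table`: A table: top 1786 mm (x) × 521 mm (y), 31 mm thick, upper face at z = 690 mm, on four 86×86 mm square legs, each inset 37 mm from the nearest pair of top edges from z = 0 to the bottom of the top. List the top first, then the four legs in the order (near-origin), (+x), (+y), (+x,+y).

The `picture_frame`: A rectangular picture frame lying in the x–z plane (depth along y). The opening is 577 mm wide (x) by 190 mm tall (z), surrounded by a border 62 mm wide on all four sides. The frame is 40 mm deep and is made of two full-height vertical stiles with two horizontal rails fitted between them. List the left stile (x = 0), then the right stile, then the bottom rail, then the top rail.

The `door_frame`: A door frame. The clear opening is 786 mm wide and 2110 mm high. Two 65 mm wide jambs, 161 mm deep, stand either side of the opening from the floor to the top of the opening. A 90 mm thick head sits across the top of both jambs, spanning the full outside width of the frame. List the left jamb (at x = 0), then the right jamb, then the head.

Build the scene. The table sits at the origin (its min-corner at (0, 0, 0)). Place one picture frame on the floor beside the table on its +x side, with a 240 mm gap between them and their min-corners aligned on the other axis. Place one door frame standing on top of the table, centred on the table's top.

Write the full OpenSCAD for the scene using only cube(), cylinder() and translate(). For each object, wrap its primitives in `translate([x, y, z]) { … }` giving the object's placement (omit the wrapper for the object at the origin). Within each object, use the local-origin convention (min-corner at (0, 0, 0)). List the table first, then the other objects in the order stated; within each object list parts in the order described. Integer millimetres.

translate([0, 0, 659]) cube([1786, 521, 31]);
translate([37, 37, 0]) cube([86, 86, 659]);
translate([1663, 37, 0]) cube([86, 86, 659]);
translate([37, 398, 0]) cube([86, 86, 659]);
translate([1663, 398, 0]) cube([86, 86, 659]);
translate([2026, 0, 0]) {
  cube([62, 40, 314]);
  translate([639, 0, 0]) cube([62, 40, 314]);
  translate([62, 0, 0]) cube([577, 40, 62]);
  translate([62, 0, 252]) cube([577, 40, 62]);
}
translate([435, 180, 690]) {
  cube([65, 161, 2110]);
  translate([851, 0, 0]) cube([65, 161, 2110]);
  translate([0, 0, 2110]) cube([916, 161, 90]);
}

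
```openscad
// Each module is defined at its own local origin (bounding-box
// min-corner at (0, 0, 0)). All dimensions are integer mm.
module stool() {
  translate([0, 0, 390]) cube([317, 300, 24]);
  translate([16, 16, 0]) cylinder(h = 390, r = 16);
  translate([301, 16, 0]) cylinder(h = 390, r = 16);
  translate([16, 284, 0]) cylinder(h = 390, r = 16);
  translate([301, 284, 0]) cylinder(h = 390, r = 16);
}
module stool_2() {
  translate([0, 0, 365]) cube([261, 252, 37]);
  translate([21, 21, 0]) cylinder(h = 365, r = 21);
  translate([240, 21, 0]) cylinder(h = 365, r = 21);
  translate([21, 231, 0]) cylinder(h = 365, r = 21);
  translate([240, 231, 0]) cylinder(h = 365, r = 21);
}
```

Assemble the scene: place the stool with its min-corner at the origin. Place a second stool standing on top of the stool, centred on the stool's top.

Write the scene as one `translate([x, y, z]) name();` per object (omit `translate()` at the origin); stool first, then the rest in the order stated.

stool();
translate([28, 24, 414]) stool_2();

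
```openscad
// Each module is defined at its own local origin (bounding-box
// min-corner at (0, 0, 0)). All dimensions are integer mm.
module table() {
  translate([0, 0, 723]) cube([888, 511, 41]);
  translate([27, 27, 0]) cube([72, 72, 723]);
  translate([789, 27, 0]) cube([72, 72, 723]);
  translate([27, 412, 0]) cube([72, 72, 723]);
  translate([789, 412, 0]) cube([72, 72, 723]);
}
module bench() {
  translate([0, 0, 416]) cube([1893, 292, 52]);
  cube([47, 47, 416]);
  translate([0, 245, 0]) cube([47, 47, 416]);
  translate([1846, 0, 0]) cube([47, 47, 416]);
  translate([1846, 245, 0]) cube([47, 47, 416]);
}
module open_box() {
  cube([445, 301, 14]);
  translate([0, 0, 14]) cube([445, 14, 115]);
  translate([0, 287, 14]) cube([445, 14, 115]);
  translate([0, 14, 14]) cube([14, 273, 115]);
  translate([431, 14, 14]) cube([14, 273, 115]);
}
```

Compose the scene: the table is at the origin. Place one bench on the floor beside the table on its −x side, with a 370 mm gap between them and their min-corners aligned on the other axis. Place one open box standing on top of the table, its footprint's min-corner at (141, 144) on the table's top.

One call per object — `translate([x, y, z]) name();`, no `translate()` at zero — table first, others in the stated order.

table();
translate([-2263, 0, 0]) bench();
translate([141, 144, 764]) open_box();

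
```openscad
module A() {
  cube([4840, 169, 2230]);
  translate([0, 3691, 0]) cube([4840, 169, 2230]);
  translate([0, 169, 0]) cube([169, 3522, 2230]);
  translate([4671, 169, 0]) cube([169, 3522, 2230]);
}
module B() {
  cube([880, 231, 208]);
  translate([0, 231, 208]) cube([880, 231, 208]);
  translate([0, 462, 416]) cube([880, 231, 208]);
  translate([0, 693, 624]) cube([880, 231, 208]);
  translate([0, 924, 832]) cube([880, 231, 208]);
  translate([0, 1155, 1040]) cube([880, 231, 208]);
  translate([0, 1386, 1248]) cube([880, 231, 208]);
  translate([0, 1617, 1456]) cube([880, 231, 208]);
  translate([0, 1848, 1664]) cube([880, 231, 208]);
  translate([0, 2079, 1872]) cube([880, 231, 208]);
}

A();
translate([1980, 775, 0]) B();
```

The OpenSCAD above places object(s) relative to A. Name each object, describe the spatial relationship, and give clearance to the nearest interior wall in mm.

A is a house frame. B is a staircase. The staircase sits inside the house frame, centred. The clearance to the nearest interior wall is 606 mm.

Clearances: x = 1811, y = 606; minimum 606 mm.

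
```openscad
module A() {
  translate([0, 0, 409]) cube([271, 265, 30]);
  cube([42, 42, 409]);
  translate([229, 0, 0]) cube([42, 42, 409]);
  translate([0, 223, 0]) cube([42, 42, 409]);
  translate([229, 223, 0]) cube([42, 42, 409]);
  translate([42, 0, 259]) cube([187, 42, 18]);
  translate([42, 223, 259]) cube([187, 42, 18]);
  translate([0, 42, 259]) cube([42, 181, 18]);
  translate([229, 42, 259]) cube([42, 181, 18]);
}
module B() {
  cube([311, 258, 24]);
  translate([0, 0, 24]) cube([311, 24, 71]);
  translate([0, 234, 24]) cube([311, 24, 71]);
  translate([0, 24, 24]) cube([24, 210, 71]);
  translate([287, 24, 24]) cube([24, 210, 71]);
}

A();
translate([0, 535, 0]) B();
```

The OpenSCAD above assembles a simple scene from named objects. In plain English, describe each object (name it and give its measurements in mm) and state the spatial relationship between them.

A is a simple wooden stool: a rectangular seat 271 mm (x) by 265 mm (y), 30 mm thick, top face at z = 439 mm, on four square legs, each 42×42 mm in cross-section. The legs rest on z = 0, each flush with a corner of the seat. Four stretchers, 42 mm wide and 18 mm tall, connect adjacent legs with their undersides at z = 259 mm, each running between the inner faces of the legs it joins and aligned with the legs' outer faces on the other axis.

B is an open-topped rectangular box: outside dimensions 311×258×95 mm, with a uniform wall and base thickness of 24 mm. The base is a full 311×258 slab on the floor; four walls sit on top of the base. The front and back walls (the −y and +y sides) span the full width; the two side walls fit between them.

The open box is on the floor beside the stool on its +y side.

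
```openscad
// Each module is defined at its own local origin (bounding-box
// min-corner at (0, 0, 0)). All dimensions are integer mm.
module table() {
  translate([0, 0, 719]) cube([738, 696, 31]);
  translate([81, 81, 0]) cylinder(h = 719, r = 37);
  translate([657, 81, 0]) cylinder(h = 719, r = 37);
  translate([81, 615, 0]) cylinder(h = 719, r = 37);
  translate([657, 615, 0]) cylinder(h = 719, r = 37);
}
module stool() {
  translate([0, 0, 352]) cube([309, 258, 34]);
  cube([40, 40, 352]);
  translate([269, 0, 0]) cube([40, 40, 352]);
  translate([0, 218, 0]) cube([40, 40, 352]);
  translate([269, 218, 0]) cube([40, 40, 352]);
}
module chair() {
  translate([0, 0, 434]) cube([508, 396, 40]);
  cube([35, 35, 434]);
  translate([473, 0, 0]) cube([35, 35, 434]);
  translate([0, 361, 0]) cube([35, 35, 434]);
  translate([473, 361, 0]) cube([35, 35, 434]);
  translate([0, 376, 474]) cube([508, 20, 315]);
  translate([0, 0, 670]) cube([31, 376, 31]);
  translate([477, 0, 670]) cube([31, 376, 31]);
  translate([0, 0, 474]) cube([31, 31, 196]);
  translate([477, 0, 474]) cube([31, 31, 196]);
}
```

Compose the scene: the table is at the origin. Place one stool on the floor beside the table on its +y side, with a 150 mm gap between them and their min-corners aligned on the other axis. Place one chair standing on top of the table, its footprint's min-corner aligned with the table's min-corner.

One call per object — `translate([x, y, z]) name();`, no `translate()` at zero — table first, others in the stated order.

table();
translate([0, 846, 0]) stool();
translate([0, 0, 750]) chair();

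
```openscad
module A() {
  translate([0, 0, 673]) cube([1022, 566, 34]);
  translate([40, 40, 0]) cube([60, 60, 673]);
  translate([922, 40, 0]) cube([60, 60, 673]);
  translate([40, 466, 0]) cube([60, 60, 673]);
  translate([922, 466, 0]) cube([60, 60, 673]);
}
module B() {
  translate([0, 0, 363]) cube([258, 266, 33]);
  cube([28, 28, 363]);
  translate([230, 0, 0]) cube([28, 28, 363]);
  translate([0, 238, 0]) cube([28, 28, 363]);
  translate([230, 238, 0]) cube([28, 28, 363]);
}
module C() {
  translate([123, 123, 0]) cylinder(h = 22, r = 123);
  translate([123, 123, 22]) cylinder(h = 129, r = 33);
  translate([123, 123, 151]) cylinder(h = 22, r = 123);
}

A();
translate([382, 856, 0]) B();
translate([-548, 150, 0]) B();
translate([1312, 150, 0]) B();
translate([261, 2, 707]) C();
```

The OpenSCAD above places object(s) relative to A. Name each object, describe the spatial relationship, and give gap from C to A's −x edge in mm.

A is a table. B is a stool. C is a spool. Three stools sit around the table at the +y, −x, +x sides. The spool is on top of the table. The gap from the spool to the table's −x edge is 261 mm.

The spool's min-x is at 261; the table's min-x is 0; gap = 261 mm.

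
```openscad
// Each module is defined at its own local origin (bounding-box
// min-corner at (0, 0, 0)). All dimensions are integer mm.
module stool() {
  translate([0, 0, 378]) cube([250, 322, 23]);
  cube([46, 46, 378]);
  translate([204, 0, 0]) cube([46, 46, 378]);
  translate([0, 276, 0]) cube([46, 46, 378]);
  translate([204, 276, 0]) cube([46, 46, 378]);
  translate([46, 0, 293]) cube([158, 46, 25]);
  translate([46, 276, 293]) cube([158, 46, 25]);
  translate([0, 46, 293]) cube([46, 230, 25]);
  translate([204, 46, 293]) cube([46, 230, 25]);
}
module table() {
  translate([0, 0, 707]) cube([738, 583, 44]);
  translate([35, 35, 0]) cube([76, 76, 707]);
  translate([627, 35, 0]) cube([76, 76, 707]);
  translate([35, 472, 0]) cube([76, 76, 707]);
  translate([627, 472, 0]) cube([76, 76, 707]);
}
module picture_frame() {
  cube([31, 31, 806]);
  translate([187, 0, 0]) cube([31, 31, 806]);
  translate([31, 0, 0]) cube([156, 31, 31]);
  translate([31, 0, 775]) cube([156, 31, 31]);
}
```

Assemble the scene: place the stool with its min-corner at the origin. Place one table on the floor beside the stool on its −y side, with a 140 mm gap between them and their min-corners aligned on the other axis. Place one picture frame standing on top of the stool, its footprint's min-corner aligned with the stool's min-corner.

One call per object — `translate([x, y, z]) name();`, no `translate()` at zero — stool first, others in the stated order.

stool();
translate([0, -723, 0]) table();
translate([0, 0, 401]) picture_frame();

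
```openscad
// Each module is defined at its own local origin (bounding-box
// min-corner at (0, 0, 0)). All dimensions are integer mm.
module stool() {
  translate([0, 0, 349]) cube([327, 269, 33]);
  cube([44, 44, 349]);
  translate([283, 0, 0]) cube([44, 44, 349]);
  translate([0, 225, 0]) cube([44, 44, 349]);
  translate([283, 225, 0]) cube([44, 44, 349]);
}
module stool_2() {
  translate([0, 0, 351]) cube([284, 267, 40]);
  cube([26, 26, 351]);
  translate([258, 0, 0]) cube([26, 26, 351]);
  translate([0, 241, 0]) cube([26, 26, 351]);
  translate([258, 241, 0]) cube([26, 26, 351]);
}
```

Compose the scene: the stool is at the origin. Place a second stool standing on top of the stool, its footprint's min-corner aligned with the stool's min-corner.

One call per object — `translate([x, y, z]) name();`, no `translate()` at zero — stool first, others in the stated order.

stool();
translate([0, 0, 382]) stool_2();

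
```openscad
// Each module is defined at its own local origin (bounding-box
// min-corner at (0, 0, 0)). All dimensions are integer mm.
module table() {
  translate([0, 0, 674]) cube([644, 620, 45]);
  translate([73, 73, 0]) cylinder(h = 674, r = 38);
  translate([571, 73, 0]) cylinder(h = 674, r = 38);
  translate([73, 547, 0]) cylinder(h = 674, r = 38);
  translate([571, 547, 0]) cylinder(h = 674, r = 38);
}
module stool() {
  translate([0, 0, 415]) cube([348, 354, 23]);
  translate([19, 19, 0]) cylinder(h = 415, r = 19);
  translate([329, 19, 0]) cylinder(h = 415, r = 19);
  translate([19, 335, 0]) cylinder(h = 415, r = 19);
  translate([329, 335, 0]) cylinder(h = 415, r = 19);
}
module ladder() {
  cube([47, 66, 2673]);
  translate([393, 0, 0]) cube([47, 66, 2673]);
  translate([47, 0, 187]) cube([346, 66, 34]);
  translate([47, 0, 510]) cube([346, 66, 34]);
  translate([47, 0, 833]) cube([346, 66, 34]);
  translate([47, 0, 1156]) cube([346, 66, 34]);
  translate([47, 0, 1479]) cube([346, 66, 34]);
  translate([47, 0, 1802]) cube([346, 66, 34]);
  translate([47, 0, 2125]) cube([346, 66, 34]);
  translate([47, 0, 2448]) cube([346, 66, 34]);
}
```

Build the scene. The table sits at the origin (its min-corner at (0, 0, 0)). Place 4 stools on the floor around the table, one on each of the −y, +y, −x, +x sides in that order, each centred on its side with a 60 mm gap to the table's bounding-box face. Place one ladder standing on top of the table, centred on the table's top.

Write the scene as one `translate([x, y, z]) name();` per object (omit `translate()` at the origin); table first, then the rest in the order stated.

table();
translate([148, -414, 0]) stool();
translate([148, 680, 0]) stool();
translate([-408, 133, 0]) stool();
translate([704, 133, 0]) stool();
translate([102, 277, 719]) ladder();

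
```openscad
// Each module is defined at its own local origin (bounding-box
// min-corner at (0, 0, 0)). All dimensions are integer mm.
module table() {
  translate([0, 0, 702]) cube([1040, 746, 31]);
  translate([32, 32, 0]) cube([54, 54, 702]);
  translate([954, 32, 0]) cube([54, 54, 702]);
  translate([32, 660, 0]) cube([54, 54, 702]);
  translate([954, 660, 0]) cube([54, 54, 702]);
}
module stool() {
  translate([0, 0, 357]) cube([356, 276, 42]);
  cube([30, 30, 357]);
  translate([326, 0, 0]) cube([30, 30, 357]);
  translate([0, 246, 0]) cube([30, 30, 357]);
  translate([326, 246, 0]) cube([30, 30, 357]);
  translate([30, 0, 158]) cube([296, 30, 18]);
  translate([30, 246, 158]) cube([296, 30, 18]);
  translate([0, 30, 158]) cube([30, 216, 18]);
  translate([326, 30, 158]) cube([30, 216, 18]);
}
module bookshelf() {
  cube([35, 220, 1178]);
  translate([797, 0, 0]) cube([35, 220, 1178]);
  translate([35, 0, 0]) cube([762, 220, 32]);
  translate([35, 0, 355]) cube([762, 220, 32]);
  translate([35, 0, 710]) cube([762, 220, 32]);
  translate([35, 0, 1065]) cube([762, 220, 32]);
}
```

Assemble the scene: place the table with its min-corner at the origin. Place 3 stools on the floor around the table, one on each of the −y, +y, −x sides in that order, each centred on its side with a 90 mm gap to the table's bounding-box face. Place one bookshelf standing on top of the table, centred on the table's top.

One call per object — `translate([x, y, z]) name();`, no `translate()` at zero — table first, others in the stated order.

table();
translate([342, -366, 0]) stool();
translate([342, 836, 0]) stool();
translate([-446, 235, 0]) stool();
translate([104, 263, 733]) bookshelf();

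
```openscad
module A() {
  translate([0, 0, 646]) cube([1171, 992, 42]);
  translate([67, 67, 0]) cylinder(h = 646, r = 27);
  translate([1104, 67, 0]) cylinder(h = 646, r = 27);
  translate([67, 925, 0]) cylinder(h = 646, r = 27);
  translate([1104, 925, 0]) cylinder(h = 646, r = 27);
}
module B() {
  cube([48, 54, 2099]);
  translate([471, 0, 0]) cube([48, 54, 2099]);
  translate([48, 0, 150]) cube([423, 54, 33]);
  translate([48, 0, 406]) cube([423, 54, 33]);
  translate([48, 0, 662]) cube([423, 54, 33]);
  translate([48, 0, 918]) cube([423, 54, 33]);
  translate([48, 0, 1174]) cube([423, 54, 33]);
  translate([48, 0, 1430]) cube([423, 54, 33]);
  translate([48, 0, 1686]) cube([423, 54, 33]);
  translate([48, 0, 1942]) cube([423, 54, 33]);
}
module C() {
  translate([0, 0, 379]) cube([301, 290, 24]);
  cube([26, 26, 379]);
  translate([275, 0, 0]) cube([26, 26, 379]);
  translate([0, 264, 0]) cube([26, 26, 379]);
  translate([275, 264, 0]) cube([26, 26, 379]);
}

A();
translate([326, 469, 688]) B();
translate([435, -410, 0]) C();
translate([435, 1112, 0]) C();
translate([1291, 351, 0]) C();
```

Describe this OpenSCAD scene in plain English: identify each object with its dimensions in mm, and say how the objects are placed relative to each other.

A is a table: top 1171 mm (x) × 992 mm (y), 42 mm thick, upper face at z = 688 mm, on four round legs of 54 mm diameter, each leg's bounding box inset 40 mm from the nearest pair of top edges, running from z = 0 to the bottom of the top.

B is a straight ladder. Two 48×54 mm vertical rails, 2099 mm tall, stand 519 mm apart (outside-to-outside) with their front faces coplanar on the −y side. 8 rungs, each 54 mm deep and 33 mm tall, span between the inner faces of the rails, front faces flush with the rails. The lowest rung's underside is at z = 150 mm and rungs are spaced 256 mm apart (underside to underside).

C is a four-legged stool. The seat is a 301×290×24 mm slab whose top surface is at z = 403 mm; four square legs, each 26×26 mm in cross-section, run from the floor (z = 0) to the underside of the seat, each flush with a corner of the seat.

The ladder is on top of the table, centred. Three stools sit around the table at the −y, +y, +x sides.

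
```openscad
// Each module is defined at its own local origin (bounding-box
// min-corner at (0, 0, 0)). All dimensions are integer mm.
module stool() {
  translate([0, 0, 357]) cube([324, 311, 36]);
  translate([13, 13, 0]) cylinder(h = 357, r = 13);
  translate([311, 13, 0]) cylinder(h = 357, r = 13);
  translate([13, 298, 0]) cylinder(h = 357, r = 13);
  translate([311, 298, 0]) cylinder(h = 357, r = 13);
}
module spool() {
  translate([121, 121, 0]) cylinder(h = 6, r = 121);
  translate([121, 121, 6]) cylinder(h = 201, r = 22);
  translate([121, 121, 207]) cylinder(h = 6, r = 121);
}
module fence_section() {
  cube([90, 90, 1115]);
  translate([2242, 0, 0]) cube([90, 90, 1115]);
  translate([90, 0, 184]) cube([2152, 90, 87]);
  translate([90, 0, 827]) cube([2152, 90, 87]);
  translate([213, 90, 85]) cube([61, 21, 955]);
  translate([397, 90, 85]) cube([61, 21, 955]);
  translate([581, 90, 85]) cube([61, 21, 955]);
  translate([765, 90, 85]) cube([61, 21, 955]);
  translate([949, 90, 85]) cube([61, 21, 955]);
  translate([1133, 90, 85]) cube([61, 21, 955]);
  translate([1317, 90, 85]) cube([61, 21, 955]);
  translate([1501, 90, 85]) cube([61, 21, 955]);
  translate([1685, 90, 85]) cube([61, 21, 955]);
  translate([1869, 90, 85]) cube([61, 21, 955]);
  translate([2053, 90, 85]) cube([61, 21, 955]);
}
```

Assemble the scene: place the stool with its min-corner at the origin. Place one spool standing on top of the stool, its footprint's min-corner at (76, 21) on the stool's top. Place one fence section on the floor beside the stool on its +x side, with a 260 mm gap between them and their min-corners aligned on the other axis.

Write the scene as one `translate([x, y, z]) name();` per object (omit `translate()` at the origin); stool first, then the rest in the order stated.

stool();
translate([76, 21, 393]) spool();
translate([584, 0, 0]) fence_section();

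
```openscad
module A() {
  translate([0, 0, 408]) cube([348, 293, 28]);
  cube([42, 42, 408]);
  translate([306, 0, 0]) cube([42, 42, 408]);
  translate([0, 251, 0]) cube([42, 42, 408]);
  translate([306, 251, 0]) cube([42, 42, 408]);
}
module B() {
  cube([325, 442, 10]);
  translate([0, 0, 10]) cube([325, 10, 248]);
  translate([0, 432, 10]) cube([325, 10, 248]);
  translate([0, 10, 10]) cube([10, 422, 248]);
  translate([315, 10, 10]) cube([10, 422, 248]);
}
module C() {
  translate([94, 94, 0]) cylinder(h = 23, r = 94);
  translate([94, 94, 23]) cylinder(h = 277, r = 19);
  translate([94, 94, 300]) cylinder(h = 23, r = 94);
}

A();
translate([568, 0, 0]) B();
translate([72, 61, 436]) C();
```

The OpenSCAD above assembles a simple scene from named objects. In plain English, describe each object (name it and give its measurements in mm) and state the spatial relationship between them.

A is a simple wooden stool: a rectangular seat 348 mm (x) by 293 mm (y), 28 mm thick, top face at z = 436 mm, on four square legs, each 42×42 mm in cross-section. The legs rest on z = 0, each flush with a corner of the seat.

B is an open-topped rectangular box: outside dimensions 325×442×258 mm, with a uniform wall and base thickness of 10 mm. The base is a full 325×442 slab on the floor; four walls sit on top of the base. The front and back walls (the −y and +y sides) span the full width; the two side walls fit between them.

C is a spool: two coaxial disc flanges of radius 94 mm and thickness 23 mm, joined by a core cylinder of radius 19 mm and height 277 mm. The lower flange rests on z = 0 and the three cylinders share a vertical axis.

The open box is on the floor beside the stool on its +x side. The spool is on top of the stool.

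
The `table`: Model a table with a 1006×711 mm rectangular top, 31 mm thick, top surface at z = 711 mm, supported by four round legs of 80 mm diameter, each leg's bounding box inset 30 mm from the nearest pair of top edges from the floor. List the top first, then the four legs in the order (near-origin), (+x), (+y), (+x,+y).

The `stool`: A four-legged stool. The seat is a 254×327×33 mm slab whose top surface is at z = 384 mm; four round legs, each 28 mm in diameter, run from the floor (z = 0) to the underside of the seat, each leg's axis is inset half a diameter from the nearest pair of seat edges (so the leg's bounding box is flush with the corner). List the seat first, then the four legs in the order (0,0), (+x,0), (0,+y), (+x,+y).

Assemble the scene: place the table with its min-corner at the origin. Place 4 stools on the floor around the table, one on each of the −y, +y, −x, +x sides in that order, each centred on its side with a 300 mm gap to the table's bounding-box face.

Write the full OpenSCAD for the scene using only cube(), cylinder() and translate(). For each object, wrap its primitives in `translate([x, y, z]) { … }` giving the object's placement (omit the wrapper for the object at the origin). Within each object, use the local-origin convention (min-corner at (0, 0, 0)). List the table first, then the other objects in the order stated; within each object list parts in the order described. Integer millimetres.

translate([0, 0, 680]) cube([1006, 711, 31]);
translate([70, 70, 0]) cylinder(h = 680, r = 40);
translate([936, 70, 0]) cylinder(h = 680, r = 40);
translate([70, 641, 0]) cylinder(h = 680, r = 40);
translate([936, 641, 0]) cylinder(h = 680, r = 40);
translate([376, -627, 0]) {
  translate([0, 0, 351]) cube([254, 327, 33]);
  translate([14, 14, 0]) cylinder(h = 351, r = 14);
  translate([240, 14, 0]) cylinder(h = 351, r = 14);
  translate([14, 313, 0]) cylinder(h = 351, r = 14);
  translate([240, 313, 0]) cylinder(h = 351, r = 14);
}
translate([376, 1011, 0]) {
  translate([0, 0, 351]) cube([254, 327, 33]);
  translate([14, 14, 0]) cylinder(h = 351, r = 14);
  translate([240, 14, 0]) cylinder(h = 351, r = 14);
  translate([14, 313, 0]) cylinder(h = 351, r = 14);
  translate([240, 313, 0]) cylinder(h = 351, r = 14);
}
translate([-554, 192, 0]) {
  translate([0, 0, 351]) cube([254, 327, 33]);
  translate([14, 14, 0]) cylinder(h = 351, r = 14);
  translate([240, 14, 0]) cylinder(h = 351, r = 14);
  translate([14, 313, 0]) cylinder(h = 351, r = 14);
  translate([240, 313, 0]) cylinder(h = 351, r = 14);
}
translate([1306, 192, 0]) {
  translate([0, 0, 351]) cube([254, 327, 33]);
  translate([14, 14, 0]) cylinder(h = 351, r = 14);
  translate([240, 14, 0]) cylinder(h = 351, r = 14);
  translate([14, 313, 0]) cylinder(h = 351, r = 14);
  translate([240, 313, 0]) cylinder(h = 351, r = 14);
}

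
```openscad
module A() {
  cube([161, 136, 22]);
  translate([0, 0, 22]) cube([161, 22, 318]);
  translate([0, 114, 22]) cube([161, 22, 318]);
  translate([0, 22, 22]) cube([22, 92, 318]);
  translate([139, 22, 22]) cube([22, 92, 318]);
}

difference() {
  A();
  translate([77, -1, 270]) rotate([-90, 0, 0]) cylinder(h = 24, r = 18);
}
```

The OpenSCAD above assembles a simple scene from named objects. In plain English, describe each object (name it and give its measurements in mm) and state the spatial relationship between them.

A is an open storage box with external size 161×136×340 mm and wall thickness 22 mm (the base is also 22 mm thick). The base covers the whole footprint; the four walls stand on the base, with the y-facing walls full-width and the x-facing walls fitting between their inner faces.

The open box has a circular hole of radius 18 mm through its front wall, centred at (x = 77, z = 270).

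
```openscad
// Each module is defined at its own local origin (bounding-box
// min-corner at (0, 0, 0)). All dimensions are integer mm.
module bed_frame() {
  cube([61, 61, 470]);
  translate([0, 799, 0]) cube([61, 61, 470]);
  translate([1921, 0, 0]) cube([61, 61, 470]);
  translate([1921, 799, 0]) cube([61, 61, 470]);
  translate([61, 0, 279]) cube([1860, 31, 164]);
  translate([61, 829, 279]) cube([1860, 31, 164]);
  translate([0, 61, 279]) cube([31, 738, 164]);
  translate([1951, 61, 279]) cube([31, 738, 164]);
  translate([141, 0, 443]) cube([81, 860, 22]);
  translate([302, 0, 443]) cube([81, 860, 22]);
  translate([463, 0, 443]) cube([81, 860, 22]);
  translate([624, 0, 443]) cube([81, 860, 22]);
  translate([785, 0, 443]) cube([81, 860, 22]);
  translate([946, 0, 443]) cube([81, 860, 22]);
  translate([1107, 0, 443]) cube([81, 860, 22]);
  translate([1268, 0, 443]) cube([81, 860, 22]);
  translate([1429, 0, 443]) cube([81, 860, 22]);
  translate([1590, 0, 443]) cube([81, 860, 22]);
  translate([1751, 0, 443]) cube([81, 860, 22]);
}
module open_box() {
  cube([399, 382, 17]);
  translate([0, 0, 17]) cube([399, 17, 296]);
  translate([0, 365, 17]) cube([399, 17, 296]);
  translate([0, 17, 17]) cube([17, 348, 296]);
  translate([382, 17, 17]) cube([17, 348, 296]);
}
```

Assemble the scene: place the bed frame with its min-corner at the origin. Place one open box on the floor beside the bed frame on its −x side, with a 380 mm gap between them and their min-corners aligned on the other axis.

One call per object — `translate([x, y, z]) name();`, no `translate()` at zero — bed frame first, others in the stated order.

bed_frame();
translate([-779, 0, 0]) open_box();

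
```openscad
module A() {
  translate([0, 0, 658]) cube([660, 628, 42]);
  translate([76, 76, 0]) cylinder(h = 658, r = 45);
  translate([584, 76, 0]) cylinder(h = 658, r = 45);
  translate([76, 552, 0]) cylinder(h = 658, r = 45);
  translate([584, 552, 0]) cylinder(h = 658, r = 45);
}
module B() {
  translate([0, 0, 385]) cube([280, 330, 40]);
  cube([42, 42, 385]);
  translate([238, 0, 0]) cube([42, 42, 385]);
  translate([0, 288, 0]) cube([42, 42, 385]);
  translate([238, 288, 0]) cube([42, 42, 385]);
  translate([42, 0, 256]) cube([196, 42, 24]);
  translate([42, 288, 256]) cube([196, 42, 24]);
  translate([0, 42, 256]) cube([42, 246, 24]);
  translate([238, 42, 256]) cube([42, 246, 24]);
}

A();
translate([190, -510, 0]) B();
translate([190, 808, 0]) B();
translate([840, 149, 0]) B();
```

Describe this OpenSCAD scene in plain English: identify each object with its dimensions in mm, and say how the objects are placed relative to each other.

A is a rectangular dining table. The top is 660×628×42 mm with its upper surface at z = 700 mm. It stands on four round legs of 90 mm diameter, each leg's bounding box inset 31 mm from the nearest pair of top edges, running from the floor to the underside of the top.

B is a four-legged stool. The seat is 280×330 mm, 40 mm thick, top at z = 425 mm. It stands on four square legs, each 42×42 mm in cross-section, from z = 0 to the seat underside, each flush with a corner of the seat. Four stretchers, 42 mm wide and 24 mm tall, connect adjacent legs with their undersides at z = 256 mm, each running between the inner faces of the legs it joins and aligned with the legs' outer faces on the other axis.

Three stools sit around the table at the −y, +y, +x sides.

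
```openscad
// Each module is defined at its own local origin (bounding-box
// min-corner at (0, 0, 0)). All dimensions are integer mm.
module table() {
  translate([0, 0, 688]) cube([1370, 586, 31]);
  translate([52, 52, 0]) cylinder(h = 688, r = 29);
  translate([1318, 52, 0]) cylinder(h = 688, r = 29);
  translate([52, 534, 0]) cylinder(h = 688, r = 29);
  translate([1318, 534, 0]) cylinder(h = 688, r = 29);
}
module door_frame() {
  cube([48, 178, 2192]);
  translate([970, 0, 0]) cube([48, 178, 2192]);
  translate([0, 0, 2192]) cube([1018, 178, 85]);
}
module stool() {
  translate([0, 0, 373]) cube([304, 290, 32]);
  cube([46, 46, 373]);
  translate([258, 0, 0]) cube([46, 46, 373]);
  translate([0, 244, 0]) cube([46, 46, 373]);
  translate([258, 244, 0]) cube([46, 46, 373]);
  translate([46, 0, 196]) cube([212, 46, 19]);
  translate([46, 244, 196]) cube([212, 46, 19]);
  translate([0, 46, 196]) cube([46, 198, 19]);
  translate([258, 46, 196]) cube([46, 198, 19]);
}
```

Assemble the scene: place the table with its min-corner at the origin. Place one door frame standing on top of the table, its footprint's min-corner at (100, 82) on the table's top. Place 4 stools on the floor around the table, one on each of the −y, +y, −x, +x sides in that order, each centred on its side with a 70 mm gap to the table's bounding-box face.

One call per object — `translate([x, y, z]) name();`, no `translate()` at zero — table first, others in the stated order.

table();
translate([100, 82, 719]) door_frame();
translate([533, -360, 0]) stool();
translate([533, 656, 0]) stool();
translate([-374, 148, 0]) stool();
translate([1440, 148, 0]) stool();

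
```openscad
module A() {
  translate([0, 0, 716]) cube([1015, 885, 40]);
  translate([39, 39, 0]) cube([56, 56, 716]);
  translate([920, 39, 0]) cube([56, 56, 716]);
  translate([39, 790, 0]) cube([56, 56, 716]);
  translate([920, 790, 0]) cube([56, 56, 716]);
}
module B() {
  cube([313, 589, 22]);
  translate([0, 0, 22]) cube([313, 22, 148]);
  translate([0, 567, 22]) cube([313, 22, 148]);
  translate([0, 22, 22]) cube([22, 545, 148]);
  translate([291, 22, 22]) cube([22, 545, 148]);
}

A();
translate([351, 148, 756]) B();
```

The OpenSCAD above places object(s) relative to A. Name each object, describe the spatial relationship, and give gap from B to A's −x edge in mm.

A is a table. B is an open box. The open box is on top of the table, centred. The gap from the open box to the table's −x edge is 351 mm.

The open box's min-x is at 351; the table's min-x is 0; gap = 351 mm.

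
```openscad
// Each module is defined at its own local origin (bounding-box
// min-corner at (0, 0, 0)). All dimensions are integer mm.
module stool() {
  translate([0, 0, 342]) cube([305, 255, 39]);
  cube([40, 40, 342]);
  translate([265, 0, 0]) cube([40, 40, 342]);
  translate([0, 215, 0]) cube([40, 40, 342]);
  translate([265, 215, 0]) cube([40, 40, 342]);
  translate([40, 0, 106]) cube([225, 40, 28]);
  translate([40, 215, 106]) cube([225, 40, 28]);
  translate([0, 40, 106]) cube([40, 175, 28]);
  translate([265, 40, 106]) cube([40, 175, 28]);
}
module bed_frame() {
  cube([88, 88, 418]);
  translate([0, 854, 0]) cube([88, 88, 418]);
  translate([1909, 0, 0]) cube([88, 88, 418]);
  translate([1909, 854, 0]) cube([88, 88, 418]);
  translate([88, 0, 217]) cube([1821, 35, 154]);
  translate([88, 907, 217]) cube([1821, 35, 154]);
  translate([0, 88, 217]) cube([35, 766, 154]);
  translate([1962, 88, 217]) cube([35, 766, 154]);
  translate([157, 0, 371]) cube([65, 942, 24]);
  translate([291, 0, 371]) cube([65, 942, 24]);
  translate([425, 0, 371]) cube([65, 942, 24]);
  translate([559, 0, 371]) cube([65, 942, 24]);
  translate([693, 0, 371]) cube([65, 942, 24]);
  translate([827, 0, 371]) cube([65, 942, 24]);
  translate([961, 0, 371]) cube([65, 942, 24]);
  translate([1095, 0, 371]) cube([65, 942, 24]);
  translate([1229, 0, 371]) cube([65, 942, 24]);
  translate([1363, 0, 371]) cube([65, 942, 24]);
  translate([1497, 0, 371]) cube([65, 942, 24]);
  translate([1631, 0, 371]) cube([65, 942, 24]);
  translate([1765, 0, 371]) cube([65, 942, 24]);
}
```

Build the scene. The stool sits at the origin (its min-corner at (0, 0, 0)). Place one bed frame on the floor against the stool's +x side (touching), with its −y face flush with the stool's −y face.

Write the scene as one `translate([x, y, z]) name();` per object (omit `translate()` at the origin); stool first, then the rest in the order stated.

stool();
translate([305, 0, 0]) bed_frame();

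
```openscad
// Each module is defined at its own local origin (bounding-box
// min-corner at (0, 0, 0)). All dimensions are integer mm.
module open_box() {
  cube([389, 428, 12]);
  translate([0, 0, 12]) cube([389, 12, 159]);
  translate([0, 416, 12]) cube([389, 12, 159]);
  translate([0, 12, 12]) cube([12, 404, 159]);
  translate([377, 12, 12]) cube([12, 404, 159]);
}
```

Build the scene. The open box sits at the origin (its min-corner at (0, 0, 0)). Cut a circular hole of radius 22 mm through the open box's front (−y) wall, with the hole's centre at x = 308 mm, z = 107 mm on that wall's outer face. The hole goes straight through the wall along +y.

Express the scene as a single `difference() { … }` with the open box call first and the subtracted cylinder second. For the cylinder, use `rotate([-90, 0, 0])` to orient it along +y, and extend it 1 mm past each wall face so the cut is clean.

difference() {
  open_box();
  translate([308, -1, 107]) rotate([-90, 0, 0]) cylinder(h = 14, r = 22);
}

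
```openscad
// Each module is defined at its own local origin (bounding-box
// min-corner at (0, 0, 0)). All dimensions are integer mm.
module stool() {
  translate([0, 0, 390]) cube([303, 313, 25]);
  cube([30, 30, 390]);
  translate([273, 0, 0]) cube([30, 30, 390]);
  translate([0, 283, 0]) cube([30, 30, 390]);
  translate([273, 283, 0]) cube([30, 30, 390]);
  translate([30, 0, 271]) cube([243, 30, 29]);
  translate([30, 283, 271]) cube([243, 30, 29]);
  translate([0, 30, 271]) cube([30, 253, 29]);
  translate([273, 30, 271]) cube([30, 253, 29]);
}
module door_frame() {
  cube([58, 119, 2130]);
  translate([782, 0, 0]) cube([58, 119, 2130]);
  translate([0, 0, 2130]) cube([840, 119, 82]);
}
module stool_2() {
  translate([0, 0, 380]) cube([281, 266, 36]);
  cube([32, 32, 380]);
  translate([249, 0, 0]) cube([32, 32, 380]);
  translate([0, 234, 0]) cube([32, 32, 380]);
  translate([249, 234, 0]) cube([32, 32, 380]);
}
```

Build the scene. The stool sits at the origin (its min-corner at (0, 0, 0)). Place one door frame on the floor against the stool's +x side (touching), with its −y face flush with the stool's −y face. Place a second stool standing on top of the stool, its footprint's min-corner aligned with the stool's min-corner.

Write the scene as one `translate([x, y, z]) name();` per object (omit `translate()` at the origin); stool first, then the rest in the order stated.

stool();
translate([303, 0, 0]) door_frame();
translate([0, 0, 415]) stool_2();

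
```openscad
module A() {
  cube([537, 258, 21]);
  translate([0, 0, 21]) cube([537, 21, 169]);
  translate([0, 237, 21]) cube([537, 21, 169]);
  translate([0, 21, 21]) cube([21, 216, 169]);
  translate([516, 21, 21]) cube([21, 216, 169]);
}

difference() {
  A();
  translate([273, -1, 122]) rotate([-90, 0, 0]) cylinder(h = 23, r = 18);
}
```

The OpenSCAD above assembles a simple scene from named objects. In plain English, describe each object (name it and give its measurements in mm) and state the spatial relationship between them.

A is an open storage box with external size 537×258×190 mm and wall thickness 21 mm (the base is also 21 mm thick). The base covers the whole footprint; the four walls stand on the base, with the y-facing walls full-width and the x-facing walls fitting between their inner faces.

The open box has a circular hole of radius 18 mm through its front wall, centred at (x = 273, z = 122).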